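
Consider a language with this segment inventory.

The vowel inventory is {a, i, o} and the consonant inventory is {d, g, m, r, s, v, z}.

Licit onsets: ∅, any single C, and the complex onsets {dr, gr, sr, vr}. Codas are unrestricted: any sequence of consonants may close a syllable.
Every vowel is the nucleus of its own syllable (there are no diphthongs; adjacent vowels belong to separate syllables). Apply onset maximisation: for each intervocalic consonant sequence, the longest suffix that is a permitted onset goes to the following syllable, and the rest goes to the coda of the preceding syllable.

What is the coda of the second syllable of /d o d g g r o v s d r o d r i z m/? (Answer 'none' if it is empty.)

Nuclei (vowels): o, o, o, i → 4 syllables.
Between /o/ (V1) and /o/ (V2): /dggr/; trying suffixes from longest down, /gr/ is the first permitted one, so coda /dg/ | onset /gr/.
Between /o/ (V2) and /o/ (V3): cluster /vsdr/ — the longest permitted-onset suffix is /dr/; onset = /dr/, preceding coda = /vs/.
Between /o/ (V3) and /i/ (V4): cluster /dr/ — /dr/ is itself a permitted onset, so the whole cluster goes right; preceding coda = ∅.
Putting it together: dodg.grovs.dro.drizm.
Syllable 2 is /grovs/: onset /gr/, nucleus /o/, coda /vs/.

vs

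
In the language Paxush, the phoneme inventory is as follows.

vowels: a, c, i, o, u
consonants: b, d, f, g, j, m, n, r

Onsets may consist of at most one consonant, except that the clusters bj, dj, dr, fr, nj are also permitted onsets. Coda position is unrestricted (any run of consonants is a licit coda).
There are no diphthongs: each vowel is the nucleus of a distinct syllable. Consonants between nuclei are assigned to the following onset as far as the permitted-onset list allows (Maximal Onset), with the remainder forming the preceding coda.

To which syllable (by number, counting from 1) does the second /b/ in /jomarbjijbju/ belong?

Nuclei (vowels): o, a, i, u → 4 syllables.
V1 /o/ – V2 /a/: /m/ → onset of the next syllable (single consonants are always licit onsets).
V2 /a/ – V3 /i/: cluster /rbj/ — the longest permitted-onset suffix is /bj/; onset = /bj/, preceding coda = /r/.
V3 /i/ – V4 /u/: /jbj/; trying suffixes from longest down, /bj/ is the first permitted one, so coda /j/ | onset /bj/.
Syllabification: jo.mar.bjij.bju.
The second /b/ is in the onset of syllable 4 (/bju/).

4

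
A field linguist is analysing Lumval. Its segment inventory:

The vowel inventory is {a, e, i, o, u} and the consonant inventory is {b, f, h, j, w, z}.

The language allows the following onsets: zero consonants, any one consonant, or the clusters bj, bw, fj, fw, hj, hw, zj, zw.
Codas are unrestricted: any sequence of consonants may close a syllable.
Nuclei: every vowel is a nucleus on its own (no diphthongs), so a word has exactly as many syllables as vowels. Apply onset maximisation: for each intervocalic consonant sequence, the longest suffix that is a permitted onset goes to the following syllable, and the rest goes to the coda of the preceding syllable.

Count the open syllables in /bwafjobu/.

3

Vowels present: a, o, u; each is a nucleus, giving 3 syllables.
/a…o/ gap (V1→V2): /fj/ — entire cluster is a permitted onset → onset /fj/, coda ∅.
/o…u/ gap (V2→V3): /b/ is a single consonant, so it becomes the next onset.
Result: bwa.fjo.bu.
Classifying each syllable: /bwa/ (open), /fjo/ (open), /bu/ (open).
Open syllables: 3.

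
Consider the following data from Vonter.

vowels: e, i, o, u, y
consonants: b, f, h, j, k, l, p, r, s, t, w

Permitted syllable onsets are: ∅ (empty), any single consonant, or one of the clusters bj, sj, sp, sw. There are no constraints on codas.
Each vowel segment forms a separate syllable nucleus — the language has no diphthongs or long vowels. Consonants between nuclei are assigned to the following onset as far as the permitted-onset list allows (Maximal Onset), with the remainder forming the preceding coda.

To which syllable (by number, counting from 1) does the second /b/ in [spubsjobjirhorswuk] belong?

3

The vowels are u, o, i, o, u — 5 nuclei, so 5 syllables.
σ1/σ2 boundary: /bsj/; trying suffixes from longest down, /sj/ is the first permitted one, so coda /b/ | onset /sj/.
σ2/σ3 boundary: /bj/ is a licit onset in full, so it all attaches to the next syllable.
σ3/σ4 boundary: /rh/; trying suffixes from longest down, /h/ is the first permitted one, so coda /r/ | onset /h/.
σ4/σ5 boundary: /rsw/ splits as /r/ + /sw/ (/sw/ is the longest suffix that is a licit onset).
Putting it together: spub.sjo.bjir.hor.swuk.
The second /b/ is in the onset of syllable 3 (/bjir/).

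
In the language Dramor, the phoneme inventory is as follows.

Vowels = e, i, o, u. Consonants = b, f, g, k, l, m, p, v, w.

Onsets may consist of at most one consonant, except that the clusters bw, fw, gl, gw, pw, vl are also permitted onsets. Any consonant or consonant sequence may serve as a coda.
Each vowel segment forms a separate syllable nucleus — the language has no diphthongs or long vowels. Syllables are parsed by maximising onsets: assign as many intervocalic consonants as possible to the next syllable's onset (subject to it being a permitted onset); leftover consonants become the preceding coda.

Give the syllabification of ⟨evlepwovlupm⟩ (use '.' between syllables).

Nuclei (vowels): e, e, o, u → 4 syllables.
Between /e/ (V1) and /e/ (V2): /vl/ — entire cluster is a permitted onset → onset /vl/, coda ∅.
Between /e/ (V2) and /o/ (V3): /pw/ is a licit onset in full, so it all attaches to the next syllable.
Between /o/ (V3) and /u/ (V4): cluster /vl/ — /vl/ is itself a permitted onset, so the whole cluster goes right; preceding coda = ∅.

e.vle.pwo.vlupm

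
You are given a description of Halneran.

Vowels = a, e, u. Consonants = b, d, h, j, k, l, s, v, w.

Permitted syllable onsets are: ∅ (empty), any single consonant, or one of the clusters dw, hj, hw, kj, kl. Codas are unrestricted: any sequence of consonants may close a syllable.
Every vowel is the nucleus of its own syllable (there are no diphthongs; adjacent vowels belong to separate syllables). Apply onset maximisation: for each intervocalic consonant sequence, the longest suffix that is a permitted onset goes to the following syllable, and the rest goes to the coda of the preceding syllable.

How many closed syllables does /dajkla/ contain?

The vowels are a, a — 2 nuclei, so 2 syllables.
/a…a/ gap (V1→V2): /jkl/ — longest licit onset from the right is /kl/, leaving /j/ as coda.
Result: daj.kla.
Classifying each syllable: /daj/ (closed), /kla/ (open).
Closed syllables: 1.

1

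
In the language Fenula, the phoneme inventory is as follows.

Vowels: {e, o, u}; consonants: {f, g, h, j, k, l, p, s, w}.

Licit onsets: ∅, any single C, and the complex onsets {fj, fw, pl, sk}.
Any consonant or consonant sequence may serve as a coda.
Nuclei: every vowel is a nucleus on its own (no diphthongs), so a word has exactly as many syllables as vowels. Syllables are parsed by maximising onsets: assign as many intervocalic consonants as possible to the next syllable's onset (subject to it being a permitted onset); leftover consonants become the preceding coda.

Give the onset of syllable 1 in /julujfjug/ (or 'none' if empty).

Nuclei (vowels): u, u, u → 3 syllables.
/u…u/ gap (V1→V2): /l/ is a single consonant, so it becomes the next onset.
/u…u/ gap (V2→V3): /jfj/; trying suffixes from longest down, /fj/ is the first permitted one, so coda /j/ | onset /fj/.
Syllabification: ju.luj.fjug.
Syllable 1 is /ju/: onset /j/, nucleus /u/, coda ∅.

j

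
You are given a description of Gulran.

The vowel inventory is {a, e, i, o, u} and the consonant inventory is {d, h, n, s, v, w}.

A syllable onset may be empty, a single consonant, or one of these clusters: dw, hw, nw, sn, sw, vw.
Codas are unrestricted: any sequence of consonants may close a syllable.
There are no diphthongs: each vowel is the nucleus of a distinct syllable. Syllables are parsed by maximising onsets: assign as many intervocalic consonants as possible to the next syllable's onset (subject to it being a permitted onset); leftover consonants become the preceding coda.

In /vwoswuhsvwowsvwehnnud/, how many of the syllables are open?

Vowels present: o, u, o, e, u; each is a nucleus, giving 5 syllables.
σ1/σ2 boundary: /sw/ is a licit onset in full, so it all attaches to the next syllable.
σ2/σ3 boundary: cluster /hsvw/ — the longest permitted-onset suffix is /vw/; onset = /vw/, preceding coda = /hs/.
σ3/σ4 boundary: /wsvw/; trying suffixes from longest down, /vw/ is the first permitted one, so coda /ws/ | onset /vw/.
σ4/σ5 boundary: /hnn/ splits as /hn/ + /n/ (/n/ is the longest suffix that is a licit onset).
Syllabification: vwo.swuhs.vwows.vwehn.nud.
Classifying each syllable: /vwo/ (open), /swuhs/ (closed), /vwows/ (closed), /vwehn/ (closed), /nud/ (closed).
Open syllables: 1.

1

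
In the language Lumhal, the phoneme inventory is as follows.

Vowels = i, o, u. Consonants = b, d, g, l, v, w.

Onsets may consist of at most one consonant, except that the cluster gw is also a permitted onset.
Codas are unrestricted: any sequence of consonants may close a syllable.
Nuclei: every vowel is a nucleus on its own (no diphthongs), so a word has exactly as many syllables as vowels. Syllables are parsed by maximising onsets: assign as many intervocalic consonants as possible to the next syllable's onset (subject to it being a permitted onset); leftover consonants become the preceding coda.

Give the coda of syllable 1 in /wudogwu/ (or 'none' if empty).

The vowels are u, o, u — 3 nuclei, so 3 syllables.
Between /u/ (V1) and /o/ (V2): /d/ → onset of the next syllable (single consonants are always licit onsets).
Between /o/ (V2) and /u/ (V3): /gw/ — entire cluster is a permitted onset → onset /gw/, coda ∅.
Syllabification: wu.do.gwu.
Syllable 1 is /wu/: onset /w/, nucleus /u/, coda ∅.

none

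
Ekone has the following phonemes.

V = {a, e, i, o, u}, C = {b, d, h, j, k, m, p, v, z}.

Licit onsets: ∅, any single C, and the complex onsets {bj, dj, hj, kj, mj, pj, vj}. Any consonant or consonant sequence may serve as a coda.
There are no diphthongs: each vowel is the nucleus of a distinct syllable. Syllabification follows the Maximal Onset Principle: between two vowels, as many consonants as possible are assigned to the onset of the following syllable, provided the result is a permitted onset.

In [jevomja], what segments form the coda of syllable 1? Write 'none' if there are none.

The vowels are e, o, a — 3 nuclei, so 3 syllables.
Between /e/ (V1) and /o/ (V2): just /v/ — single C goes to the following onset.
Between /o/ (V2) and /a/ (V3): cluster /mj/ — /mj/ is itself a permitted onset, so the whole cluster goes right; preceding coda = ∅.
Syllabification: je.vo.mja.
Syllable 1 is /je/: onset /j/, nucleus /e/, coda ∅.

none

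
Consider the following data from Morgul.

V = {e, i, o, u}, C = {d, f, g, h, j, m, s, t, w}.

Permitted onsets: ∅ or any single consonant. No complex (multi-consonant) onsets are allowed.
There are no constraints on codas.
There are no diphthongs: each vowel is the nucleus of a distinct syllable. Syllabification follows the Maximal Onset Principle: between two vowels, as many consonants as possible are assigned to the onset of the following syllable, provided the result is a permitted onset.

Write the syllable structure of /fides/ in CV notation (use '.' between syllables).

CV.CVC

Nuclei (vowels): i, e → 2 syllables.
/i…e/ gap (V1→V2): /d/ is a single consonant, so it becomes the next onset.
Result: fi.des.
Mapping each syllable to C/V: /fi/ → CV, /des/ → CVC.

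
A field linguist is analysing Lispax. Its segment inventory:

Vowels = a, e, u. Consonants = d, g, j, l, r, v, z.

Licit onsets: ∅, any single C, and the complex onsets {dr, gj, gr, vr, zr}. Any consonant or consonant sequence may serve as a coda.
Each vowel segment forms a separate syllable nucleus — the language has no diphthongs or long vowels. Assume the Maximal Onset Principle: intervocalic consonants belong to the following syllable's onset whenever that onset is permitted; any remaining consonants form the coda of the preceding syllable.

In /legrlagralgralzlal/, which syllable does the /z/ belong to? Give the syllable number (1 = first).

The vowels are e, a, a, a, a — 5 nuclei, so 5 syllables.
/e…a/ gap (V1→V2): /grl/ splits as /gr/ + /l/ (/l/ is the longest suffix that is a licit onset).
/a…a/ gap (V2→V3): cluster /gr/ — /gr/ is itself a permitted onset, so the whole cluster goes right; preceding coda = ∅.
/a…a/ gap (V3→V4): cluster /lgr/ — the longest permitted-onset suffix is /gr/; onset = /gr/, preceding coda = /l/.
/a…a/ gap (V4→V5): /lzl/ splits as /lz/ + /l/ (/l/ is the longest suffix that is a licit onset).
So the parse is legr.la.gral.gralz.lal.
The /z/ is in the coda of syllable 4 (/gralz/).

4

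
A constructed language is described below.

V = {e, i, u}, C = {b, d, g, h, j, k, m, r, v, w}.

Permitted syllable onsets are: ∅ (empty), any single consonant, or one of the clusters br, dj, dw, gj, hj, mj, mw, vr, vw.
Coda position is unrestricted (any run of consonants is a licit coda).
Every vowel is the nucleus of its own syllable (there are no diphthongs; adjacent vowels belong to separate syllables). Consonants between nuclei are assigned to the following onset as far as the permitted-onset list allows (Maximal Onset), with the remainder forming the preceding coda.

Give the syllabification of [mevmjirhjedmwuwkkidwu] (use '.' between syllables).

mev.mjir.hjed.mwuwk.ki.dwu

Vowels present: e, i, e, u, i, u; each is a nucleus, giving 6 syllables.
Between /e/ (V1) and /i/ (V2): /vmj/; trying suffixes from longest down, /mj/ is the first permitted one, so coda /v/ | onset /mj/.
Between /i/ (V2) and /e/ (V3): cluster /rhj/ — the longest permitted-onset suffix is /hj/; onset = /hj/, preceding coda = /r/.
Between /e/ (V3) and /u/ (V4): /dmw/ — longest licit onset from the right is /mw/, leaving /d/ as coda.
Between /u/ (V4) and /i/ (V5): cluster /wkk/ — the longest permitted-onset suffix is /k/; onset = /k/, preceding coda = /wk/.
Between /i/ (V5) and /u/ (V6): /dw/ — entire cluster is a permitted onset → onset /dw/, coda ∅.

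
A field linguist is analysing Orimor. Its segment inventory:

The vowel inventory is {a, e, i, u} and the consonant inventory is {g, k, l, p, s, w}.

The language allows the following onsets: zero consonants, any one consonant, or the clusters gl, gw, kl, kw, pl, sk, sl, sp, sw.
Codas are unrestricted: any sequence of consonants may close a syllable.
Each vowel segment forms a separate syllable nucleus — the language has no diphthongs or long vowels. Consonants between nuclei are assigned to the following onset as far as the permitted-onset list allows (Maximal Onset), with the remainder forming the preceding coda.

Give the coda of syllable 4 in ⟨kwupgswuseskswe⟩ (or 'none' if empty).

The vowels are u, u, e, e — 4 nuclei, so 4 syllables.
Between /u/ (V1) and /u/ (V2): /pgsw/ splits as /pg/ + /sw/ (/sw/ is the longest suffix that is a licit onset).
Between /u/ (V2) and /e/ (V3): just /s/ — single C goes to the following onset.
Between /e/ (V3) and /e/ (V4): /sksw/ — longest licit onset from the right is /sw/, leaving /sk/ as coda.
Putting it together: kwupg.swu.sesk.swe.
Syllable 4 is /swe/: onset /sw/, nucleus /e/, coda ∅.

none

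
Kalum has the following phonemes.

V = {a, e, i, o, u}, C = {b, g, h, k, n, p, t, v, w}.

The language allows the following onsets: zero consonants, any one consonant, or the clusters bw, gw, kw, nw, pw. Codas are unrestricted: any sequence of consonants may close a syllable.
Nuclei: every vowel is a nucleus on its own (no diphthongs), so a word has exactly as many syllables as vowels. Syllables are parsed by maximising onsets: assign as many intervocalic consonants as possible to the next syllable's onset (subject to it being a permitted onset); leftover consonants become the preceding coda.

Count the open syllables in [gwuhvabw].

0

Vowels present: u, a; each is a nucleus, giving 2 syllables.
σ1/σ2 boundary: /hv/ — longest licit onset from the right is /v/, leaving /h/ as coda.
So the parse is gwuh.vabw.
Classifying each syllable: /gwuh/ (closed), /vabw/ (closed).
Open syllables: 0.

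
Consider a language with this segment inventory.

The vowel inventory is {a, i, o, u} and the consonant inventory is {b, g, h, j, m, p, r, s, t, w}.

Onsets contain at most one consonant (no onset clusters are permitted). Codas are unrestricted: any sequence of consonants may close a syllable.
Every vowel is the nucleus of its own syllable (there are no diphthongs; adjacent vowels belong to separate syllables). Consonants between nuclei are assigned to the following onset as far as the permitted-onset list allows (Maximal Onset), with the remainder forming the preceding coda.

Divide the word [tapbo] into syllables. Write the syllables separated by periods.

tap.bo

The vowels are a, o — 2 nuclei, so 2 syllables.
V1 /a/ – V2 /o/: cluster /pb/ — the longest permitted-onset suffix is /b/; onset = /b/, preceding coda = /p/.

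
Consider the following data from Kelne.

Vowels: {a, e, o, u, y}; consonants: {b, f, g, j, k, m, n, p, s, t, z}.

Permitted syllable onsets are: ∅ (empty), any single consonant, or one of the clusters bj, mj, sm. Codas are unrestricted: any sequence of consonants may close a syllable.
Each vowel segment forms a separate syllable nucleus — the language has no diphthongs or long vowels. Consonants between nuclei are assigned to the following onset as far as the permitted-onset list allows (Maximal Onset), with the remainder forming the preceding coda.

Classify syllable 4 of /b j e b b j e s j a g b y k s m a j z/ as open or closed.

closed

Vowels present: e, e, a, y, a; each is a nucleus, giving 5 syllables.
V1 /e/ – V2 /e/: /bbj/ — longest licit onset from the right is /bj/, leaving /b/ as coda.
V2 /e/ – V3 /a/: /sj/ splits as /s/ + /j/ (/j/ is the longest suffix that is a licit onset).
V3 /a/ – V4 /y/: /gb/; trying suffixes from longest down, /b/ is the first permitted one, so coda /g/ | onset /b/.
V4 /y/ – V5 /a/: /ksm/ — longest licit onset from the right is /sm/, leaving /k/ as coda.
Syllabification: bjeb.bjes.jag.byk.smajz.
Syllable 4 is /byk/ with coda /k/, so it is closed.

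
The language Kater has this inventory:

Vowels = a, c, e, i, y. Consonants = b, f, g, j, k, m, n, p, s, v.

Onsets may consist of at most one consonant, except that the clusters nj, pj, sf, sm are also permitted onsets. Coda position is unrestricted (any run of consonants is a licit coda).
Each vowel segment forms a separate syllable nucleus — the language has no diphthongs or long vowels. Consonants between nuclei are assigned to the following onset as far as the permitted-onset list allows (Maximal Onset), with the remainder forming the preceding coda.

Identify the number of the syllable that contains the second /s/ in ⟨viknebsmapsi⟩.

4

Vowels present: i, e, a, i; each is a nucleus, giving 4 syllables.
V1 /i/ – V2 /e/: /kn/ splits as /k/ + /n/ (/n/ is the longest suffix that is a licit onset).
V2 /e/ – V3 /a/: /bsm/ — longest licit onset from the right is /sm/, leaving /b/ as coda.
V3 /a/ – V4 /i/: /ps/ — longest licit onset from the right is /s/, leaving /p/ as coda.
So the parse is vik.neb.smap.si.
The second /s/ is in the onset of syllable 4 (/si/).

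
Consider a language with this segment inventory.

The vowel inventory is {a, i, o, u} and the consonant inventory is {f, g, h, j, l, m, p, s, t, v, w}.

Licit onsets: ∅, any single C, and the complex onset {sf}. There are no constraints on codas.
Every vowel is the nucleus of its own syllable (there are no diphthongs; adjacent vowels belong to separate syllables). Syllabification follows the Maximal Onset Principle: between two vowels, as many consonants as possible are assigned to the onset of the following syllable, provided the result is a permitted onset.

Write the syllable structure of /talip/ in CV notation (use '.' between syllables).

Nuclei (vowels): a, i → 2 syllables.
σ1/σ2 boundary: just /l/ — single C goes to the following onset.
So the parse is ta.lip.
Mapping each syllable to C/V: /ta/ → CV, /lip/ → CVC.

CV.CVC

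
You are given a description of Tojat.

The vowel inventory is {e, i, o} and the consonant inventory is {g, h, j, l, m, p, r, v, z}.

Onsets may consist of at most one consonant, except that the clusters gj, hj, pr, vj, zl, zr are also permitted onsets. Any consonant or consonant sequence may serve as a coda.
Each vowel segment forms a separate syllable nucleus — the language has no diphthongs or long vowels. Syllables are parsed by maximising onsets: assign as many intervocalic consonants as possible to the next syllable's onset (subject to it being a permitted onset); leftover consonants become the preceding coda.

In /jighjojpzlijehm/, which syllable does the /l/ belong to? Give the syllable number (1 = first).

3

Nuclei (vowels): i, o, i, e → 4 syllables.
/i…o/ gap (V1→V2): cluster /ghj/ — the longest permitted-onset suffix is /hj/; onset = /hj/, preceding coda = /g/.
/o…i/ gap (V2→V3): /jpzl/ splits as /jp/ + /zl/ (/zl/ is the longest suffix that is a licit onset).
/i…e/ gap (V3→V4): just /j/ — single C goes to the following onset.
Putting it together: jig.hjojp.zli.jehm.
The /l/ is in the onset of syllable 3 (/zli/).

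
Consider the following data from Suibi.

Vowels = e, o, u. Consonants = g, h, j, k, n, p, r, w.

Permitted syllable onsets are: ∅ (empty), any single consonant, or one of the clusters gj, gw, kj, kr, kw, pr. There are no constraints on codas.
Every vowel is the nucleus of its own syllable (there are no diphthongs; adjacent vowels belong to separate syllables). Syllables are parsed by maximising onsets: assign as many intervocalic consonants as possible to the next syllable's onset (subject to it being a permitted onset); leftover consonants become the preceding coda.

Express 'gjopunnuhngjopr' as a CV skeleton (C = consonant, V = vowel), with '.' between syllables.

Vowels present: o, u, u, o; each is a nucleus, giving 4 syllables.
/o…u/ gap (V1→V2): /p/ is a single consonant, so it becomes the next onset.
/u…u/ gap (V2→V3): /nn/ — longest licit onset from the right is /n/, leaving /n/ as coda.
/u…o/ gap (V3→V4): cluster /hngj/ — the longest permitted-onset suffix is /gj/; onset = /gj/, preceding coda = /hn/.
Syllabification: gjo.pun.nuhn.gjopr.
Mapping each syllable to C/V: /gjo/ → CCV, /pun/ → CVC, /nuhn/ → CVCC, /gjopr/ → CCVCC.

CCV.CVC.CVCC.CCVCC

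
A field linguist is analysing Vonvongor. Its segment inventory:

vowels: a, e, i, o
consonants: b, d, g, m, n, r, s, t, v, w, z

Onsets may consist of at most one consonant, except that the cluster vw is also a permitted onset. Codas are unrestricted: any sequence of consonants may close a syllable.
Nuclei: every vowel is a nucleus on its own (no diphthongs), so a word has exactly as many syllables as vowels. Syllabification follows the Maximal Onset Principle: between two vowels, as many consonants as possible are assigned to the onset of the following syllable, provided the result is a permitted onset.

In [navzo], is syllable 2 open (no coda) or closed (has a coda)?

Nuclei (vowels): a, o → 2 syllables.
Between /a/ (V1) and /o/ (V2): /vz/ splits as /v/ + /z/ (/z/ is the longest suffix that is a licit onset).
Putting it together: nav.zo.
Syllable 2 is /zo/; it ends in its nucleus with no coda, so it is open.

open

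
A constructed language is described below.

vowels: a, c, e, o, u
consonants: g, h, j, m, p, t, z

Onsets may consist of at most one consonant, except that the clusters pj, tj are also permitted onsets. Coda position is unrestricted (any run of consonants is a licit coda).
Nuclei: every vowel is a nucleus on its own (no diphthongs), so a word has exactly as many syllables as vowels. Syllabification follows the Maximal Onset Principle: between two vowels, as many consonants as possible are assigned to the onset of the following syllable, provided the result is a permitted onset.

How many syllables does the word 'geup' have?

Nuclei (vowels): e, u → 2 syllables.

2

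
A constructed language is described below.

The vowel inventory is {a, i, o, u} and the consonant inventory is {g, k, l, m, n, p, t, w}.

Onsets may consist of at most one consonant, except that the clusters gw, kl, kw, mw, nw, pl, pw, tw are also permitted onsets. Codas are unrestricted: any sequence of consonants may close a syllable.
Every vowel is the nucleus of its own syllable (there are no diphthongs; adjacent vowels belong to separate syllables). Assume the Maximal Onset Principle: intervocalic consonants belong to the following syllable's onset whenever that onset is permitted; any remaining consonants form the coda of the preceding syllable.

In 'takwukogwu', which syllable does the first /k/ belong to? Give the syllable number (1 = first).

2

The vowels are a, u, o, u — 4 nuclei, so 4 syllables.
/a…u/ gap (V1→V2): /kw/ is a licit onset in full, so it all attaches to the next syllable.
/u…o/ gap (V2→V3): /k/ is a single consonant, so it becomes the next onset.
/o…u/ gap (V3→V4): cluster /gw/ — /gw/ is itself a permitted onset, so the whole cluster goes right; preceding coda = ∅.
Putting it together: ta.kwu.ko.gwu.
The first /k/ is in the onset of syllable 2 (/kwu/).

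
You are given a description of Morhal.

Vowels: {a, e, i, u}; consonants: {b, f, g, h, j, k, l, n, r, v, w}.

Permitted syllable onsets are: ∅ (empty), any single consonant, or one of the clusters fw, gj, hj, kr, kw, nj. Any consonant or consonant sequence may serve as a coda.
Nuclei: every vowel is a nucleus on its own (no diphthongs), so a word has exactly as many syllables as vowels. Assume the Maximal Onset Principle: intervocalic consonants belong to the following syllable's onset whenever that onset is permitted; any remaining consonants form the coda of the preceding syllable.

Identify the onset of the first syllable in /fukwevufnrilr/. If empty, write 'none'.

Vowels present: u, e, u, i; each is a nucleus, giving 4 syllables.
V1 /u/ – V2 /e/: /kw/ — entire cluster is a permitted onset → onset /kw/, coda ∅.
V2 /e/ – V3 /u/: /v/ is a single consonant, so it becomes the next onset.
V3 /u/ – V4 /i/: /fnr/ — longest licit onset from the right is /r/, leaving /fn/ as coda.
So the parse is fu.kwe.vufn.rilr.
Syllable 1 is /fu/: onset /f/, nucleus /u/, coda ∅.

f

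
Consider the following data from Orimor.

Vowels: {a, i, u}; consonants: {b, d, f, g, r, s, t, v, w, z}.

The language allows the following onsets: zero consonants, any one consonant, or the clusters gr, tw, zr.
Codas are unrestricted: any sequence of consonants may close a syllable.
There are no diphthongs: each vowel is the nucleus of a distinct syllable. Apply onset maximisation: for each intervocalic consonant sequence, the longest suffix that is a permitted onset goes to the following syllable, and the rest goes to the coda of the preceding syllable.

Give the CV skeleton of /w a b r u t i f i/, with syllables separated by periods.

CVC.CV.CV.CV

The vowels are a, u, i, i — 4 nuclei, so 4 syllables.
V1 /a/ – V2 /u/: /br/; trying suffixes from longest down, /r/ is the first permitted one, so coda /b/ | onset /r/.
V2 /u/ – V3 /i/: /t/ → onset of the next syllable (single consonants are always licit onsets).
V3 /i/ – V4 /i/: /f/ → onset of the next syllable (single consonants are always licit onsets).
So the parse is wab.ru.ti.fi.
Mapping each syllable to C/V: /wab/ → CVC, /ru/ → CV, /ti/ → CV, /fi/ → CV.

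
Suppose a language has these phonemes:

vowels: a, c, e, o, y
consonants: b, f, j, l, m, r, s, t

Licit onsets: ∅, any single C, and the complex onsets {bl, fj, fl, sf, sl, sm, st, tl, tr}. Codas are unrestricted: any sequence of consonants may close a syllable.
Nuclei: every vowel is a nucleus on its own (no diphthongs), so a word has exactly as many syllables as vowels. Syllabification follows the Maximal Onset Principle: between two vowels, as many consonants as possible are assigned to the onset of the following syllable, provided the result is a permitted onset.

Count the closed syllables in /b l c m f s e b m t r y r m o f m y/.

The vowels are c, e, y, o, y — 5 nuclei, so 5 syllables.
σ1/σ2 boundary: /mfs/ — longest licit onset from the right is /s/, leaving /mf/ as coda.
σ2/σ3 boundary: /bmtr/ — longest licit onset from the right is /tr/, leaving /bm/ as coda.
σ3/σ4 boundary: cluster /rm/ — the longest permitted-onset suffix is /m/; onset = /m/, preceding coda = /r/.
σ4/σ5 boundary: /fm/; trying suffixes from longest down, /m/ is the first permitted one, so coda /f/ | onset /m/.
So the parse is blcmf.sebm.tryr.mof.my.
Classifying each syllable: /blcmf/ (closed), /sebm/ (closed), /tryr/ (closed), /mof/ (closed), /my/ (open).
Closed syllables: 4.

4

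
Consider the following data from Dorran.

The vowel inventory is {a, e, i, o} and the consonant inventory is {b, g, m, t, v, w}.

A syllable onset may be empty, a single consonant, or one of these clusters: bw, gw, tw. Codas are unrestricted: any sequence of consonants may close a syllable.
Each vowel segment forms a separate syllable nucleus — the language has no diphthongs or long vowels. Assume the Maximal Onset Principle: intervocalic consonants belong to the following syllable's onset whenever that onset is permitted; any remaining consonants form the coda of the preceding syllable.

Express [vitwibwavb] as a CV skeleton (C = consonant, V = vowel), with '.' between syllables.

CV.CCV.CCVCC

Nuclei (vowels): i, i, a → 3 syllables.
/i…i/ gap (V1→V2): cluster /tw/ — /tw/ is itself a permitted onset, so the whole cluster goes right; preceding coda = ∅.
/i…a/ gap (V2→V3): /bw/ is a licit onset in full, so it all attaches to the next syllable.
Putting it together: vi.twi.bwavb.
Mapping each syllable to C/V: /vi/ → CV, /twi/ → CCV, /bwavb/ → CCVCC.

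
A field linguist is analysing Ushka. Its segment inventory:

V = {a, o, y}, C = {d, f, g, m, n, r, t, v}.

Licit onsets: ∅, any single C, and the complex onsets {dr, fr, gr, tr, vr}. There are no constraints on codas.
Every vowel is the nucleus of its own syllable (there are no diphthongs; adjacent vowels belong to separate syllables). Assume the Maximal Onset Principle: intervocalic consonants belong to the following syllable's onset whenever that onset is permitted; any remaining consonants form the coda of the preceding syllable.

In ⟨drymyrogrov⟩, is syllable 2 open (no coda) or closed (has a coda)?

open

Vowels present: y, y, o, o; each is a nucleus, giving 4 syllables.
/y…y/ gap (V1→V2): just /m/ — single C goes to the following onset.
/y…o/ gap (V2→V3): just /r/ — single C goes to the following onset.
/o…o/ gap (V3→V4): /gr/ is a licit onset in full, so it all attaches to the next syllable.
Syllabification: dry.my.ro.grov.
Syllable 2 is /my/; it ends in its nucleus with no coda, so it is open.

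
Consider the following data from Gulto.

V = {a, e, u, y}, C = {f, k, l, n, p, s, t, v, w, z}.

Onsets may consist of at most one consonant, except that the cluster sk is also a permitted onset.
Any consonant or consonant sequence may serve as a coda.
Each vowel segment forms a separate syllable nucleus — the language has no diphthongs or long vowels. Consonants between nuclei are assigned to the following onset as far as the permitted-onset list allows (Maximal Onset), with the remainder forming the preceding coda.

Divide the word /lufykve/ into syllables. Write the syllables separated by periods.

lu.fyk.ve

The vowels are u, y, e — 3 nuclei, so 3 syllables.
/u…y/ gap (V1→V2): /f/ → onset of the next syllable (single consonants are always licit onsets).
/y…e/ gap (V2→V3): /kv/; trying suffixes from longest down, /v/ is the first permitted one, so coda /k/ | onset /v/.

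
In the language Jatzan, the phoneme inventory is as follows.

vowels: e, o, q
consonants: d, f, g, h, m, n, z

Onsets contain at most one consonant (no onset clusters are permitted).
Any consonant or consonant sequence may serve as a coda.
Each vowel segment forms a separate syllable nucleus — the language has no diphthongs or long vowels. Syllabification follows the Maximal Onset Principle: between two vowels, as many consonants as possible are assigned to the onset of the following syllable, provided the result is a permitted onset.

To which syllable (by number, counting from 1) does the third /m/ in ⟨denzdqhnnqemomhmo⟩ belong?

Vowels present: e, q, q, e, o, o; each is a nucleus, giving 6 syllables.
V1 /e/ – V2 /q/: /nzd/; trying suffixes from longest down, /d/ is the first permitted one, so coda /nz/ | onset /d/.
V2 /q/ – V3 /q/: /hnn/ — longest licit onset from the right is /n/, leaving /hn/ as coda.
V3 /q/ – V4 /e/: no consonants, so the boundary falls immediately after /q/.
V4 /e/ – V5 /o/: /m/ is a single consonant, so it becomes the next onset.
V5 /o/ – V6 /o/: /mhm/; trying suffixes from longest down, /m/ is the first permitted one, so coda /mh/ | onset /m/.
So the parse is denz.dqhn.nq.e.momh.mo.
The third /m/ is in the onset of syllable 6 (/mo/).

6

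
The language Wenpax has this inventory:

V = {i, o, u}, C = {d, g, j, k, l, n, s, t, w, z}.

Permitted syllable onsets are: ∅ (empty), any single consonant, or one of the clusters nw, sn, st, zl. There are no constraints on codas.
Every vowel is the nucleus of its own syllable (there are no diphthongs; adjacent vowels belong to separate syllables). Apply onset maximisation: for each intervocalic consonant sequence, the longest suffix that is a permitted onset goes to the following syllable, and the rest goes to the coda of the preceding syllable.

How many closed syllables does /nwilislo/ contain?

Vowels present: i, i, o; each is a nucleus, giving 3 syllables.
/i…i/ gap (V1→V2): /l/ is a single consonant, so it becomes the next onset.
/i…o/ gap (V2→V3): cluster /sl/ — the longest permitted-onset suffix is /l/; onset = /l/, preceding coda = /s/.
Result: nwi.lis.lo.
Classifying each syllable: /nwi/ (open), /lis/ (closed), /lo/ (open).
Closed syllables: 1.

1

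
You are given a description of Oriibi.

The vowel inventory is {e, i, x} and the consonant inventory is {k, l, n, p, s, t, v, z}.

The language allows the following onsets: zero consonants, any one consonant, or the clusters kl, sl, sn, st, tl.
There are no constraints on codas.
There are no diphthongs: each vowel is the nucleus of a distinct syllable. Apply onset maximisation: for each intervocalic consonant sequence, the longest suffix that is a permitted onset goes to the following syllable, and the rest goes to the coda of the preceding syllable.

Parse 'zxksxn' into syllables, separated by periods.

Vowels present: x, x; each is a nucleus, giving 2 syllables.
V1 /x/ – V2 /x/: /ks/ — longest licit onset from the right is /s/, leaving /k/ as coda.

zxk.sxn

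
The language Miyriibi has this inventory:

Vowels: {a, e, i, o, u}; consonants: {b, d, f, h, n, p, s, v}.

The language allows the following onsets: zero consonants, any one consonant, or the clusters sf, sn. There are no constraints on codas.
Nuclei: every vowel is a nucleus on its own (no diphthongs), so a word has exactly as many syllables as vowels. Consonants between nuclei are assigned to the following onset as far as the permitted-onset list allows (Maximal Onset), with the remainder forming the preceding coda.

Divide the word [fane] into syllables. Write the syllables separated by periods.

fa.ne

Vowels present: a, e; each is a nucleus, giving 2 syllables.
/a…e/ gap (V1→V2): /n/ is a single consonant, so it becomes the next onset.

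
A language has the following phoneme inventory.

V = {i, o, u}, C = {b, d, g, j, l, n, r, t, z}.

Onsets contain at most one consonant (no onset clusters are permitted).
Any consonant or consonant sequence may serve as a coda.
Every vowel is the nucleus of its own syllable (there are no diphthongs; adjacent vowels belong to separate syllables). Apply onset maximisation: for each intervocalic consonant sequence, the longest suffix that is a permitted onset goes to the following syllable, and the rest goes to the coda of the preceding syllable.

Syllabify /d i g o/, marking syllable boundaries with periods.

di.go

Nuclei (vowels): i, o → 2 syllables.
σ1/σ2 boundary: /g/ is a single consonant, so it becomes the next onset.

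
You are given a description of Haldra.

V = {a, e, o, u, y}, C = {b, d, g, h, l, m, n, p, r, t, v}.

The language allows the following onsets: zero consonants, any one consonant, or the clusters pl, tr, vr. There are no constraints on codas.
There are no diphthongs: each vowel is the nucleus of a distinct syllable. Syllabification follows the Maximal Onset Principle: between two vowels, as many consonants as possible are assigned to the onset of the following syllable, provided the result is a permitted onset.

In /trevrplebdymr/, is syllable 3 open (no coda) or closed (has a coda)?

closed

Nuclei (vowels): e, e, y → 3 syllables.
Between /e/ (V1) and /e/ (V2): /vrpl/ splits as /vr/ + /pl/ (/pl/ is the longest suffix that is a licit onset).
Between /e/ (V2) and /y/ (V3): cluster /bd/ — the longest permitted-onset suffix is /d/; onset = /d/, preceding coda = /b/.
Syllabification: trevr.pleb.dymr.
Syllable 3 is /dymr/ with coda /mr/, so it is closed.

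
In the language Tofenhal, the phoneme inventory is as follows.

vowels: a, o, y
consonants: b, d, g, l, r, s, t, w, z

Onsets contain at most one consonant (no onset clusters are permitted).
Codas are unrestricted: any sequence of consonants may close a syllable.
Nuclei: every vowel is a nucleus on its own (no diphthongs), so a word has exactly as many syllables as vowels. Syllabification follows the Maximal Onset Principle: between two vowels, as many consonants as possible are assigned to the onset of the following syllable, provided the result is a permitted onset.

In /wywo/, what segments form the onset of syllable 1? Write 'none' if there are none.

w

The vowels are y, o — 2 nuclei, so 2 syllables.
σ1/σ2 boundary: /w/ → onset of the next syllable (single consonants are always licit onsets).
So the parse is wy.wo.
Syllable 1 is /wy/: onset /w/, nucleus /y/, coda ∅.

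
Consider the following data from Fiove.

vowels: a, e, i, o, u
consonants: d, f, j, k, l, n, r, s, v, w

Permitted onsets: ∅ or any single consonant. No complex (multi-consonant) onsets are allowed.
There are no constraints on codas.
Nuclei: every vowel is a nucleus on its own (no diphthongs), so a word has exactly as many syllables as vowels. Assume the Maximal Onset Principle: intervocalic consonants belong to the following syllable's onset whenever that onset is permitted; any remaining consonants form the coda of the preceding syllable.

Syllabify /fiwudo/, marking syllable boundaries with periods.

fi.wu.do

The vowels are i, u, o — 3 nuclei, so 3 syllables.
V1 /i/ – V2 /u/: /w/ is a single consonant, so it becomes the next onset.
V2 /u/ – V3 /o/: /d/ is a single consonant, so it becomes the next onset.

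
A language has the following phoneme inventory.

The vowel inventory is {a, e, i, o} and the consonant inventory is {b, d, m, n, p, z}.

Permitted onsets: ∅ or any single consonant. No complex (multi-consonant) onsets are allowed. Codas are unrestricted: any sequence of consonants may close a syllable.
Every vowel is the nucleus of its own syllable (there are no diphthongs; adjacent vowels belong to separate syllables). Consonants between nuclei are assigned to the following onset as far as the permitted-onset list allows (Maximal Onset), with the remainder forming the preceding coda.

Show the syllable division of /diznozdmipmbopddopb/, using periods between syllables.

Nuclei (vowels): i, o, i, o, o → 5 syllables.
Between /i/ (V1) and /o/ (V2): /zn/ — longest licit onset from the right is /n/, leaving /z/ as coda.
Between /o/ (V2) and /i/ (V3): /zdm/ — longest licit onset from the right is /m/, leaving /zd/ as coda.
Between /i/ (V3) and /o/ (V4): cluster /pmb/ — the longest permitted-onset suffix is /b/; onset = /b/, preceding coda = /pm/.
Between /o/ (V4) and /o/ (V5): /pdd/ splits as /pd/ + /d/ (/d/ is the longest suffix that is a licit onset).

diz.nozd.mipm.bopd.dopb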